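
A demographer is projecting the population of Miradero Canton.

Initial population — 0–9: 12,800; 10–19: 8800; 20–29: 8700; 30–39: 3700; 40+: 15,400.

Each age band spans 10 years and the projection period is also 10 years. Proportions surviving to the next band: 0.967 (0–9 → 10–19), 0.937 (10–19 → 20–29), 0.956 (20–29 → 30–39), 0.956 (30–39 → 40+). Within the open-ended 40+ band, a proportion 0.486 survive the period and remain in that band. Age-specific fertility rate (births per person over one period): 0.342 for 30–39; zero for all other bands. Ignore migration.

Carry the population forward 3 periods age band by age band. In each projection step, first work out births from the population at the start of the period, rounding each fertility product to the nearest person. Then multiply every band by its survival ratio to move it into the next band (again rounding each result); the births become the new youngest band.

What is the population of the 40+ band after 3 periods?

Numbering the groups 1..5 from youngest to oldest:
After projecting period 1:
Births: 3700 × 0.342 = 1265
Group 2: 12800 × 0.967 = 12378
Group 3: 8800 × 0.937 = 8246
Group 4: 8700 × 0.956 = 8317
Group 5: 3700 × 0.956 + 15400 × 0.486 = 3537 + 7484 = 11021
End of period: [1265, 12378, 8246, 8317, 11021]
After projecting period 2:
Births: 8317 × 0.342 = 2844
Group 2: 1265 × 0.967 = 1223
Group 3: 12378 × 0.937 = 11598
Group 4: 8246 × 0.956 = 7883
Group 5: 8317 × 0.956 + 11021 × 0.486 = 7951 + 5356 = 13307
End of period: [2844, 1223, 11598, 7883, 13307]
After projecting period 3:
Births: 7883 × 0.342 = 2696
Group 2: 2844 × 0.967 = 2750
Group 3: 1223 × 0.937 = 1146
Group 4: 11598 × 0.956 = 11088
Group 5: 7883 × 0.956 + 13307 × 0.486 = 7536 + 6467 = 14003
End of period: [2696, 2750, 1146, 11088, 14003]

14003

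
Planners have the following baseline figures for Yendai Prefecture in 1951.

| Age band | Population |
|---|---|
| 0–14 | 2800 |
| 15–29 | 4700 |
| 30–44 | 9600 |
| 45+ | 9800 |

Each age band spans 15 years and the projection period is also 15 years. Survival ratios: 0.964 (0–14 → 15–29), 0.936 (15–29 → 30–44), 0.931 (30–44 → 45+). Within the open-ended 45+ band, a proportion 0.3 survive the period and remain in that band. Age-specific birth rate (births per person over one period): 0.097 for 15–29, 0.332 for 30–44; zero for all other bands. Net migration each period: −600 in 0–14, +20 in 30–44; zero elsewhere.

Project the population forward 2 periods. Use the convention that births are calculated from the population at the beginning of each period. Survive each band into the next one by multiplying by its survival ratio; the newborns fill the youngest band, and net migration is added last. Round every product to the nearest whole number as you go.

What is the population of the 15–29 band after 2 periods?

Let group 1 be 0–14 through group 4 = 45+.
Period 1:
Births: 4700 × 0.097 = 456  |  9600 × 0.332 = 3187 ⇒ total 3643
Group 2: 2800 × 0.964 = 2699
Group 3: 4700 × 0.936 = 4399
Group 4: 9600 × 0.931 + 9800 × 0.3 = 8938 + 2940 = 11878
Net migration: Group 1 − 600 → 3043; Group 3 + 20 → 4419
Giving 3043 / 2699 / 4419 / 11878.
Period 2:
Births: 2699 × 0.097 = 262  |  4419 × 0.332 = 1467 ⇒ total 1729
Group 2: 3043 × 0.964 = 2933
Group 3: 2699 × 0.936 = 2526
Group 4: 4419 × 0.931 + 11878 × 0.3 = 4114 + 3563 = 7677
Net migration: Group 1 − 600 → 1129; Group 3 + 20 → 2546
Giving 1129 / 2933 / 2546 / 7677.

2933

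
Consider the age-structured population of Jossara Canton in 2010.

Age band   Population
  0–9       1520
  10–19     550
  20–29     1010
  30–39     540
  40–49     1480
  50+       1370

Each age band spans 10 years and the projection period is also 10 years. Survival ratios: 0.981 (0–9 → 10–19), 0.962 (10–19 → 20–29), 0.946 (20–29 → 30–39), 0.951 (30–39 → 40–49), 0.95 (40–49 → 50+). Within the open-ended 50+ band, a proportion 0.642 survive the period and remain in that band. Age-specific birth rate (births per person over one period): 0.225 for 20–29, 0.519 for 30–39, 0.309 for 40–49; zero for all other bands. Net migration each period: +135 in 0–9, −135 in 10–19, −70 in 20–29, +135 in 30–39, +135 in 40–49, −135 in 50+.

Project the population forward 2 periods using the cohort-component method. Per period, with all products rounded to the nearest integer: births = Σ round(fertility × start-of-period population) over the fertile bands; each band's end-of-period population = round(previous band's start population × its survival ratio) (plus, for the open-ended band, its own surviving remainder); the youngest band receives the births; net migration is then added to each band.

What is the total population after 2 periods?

Let band 1 be 0–9 through band 6 = 50+.
— Period 1 —
Births: 1010 × 0.225 = 227, 540 × 0.519 = 280, 1480 × 0.309 = 457 → 964
Band 2: 1520 × 0.981 = 1491
Band 3: 550 × 0.962 = 529
Band 4: 1010 × 0.946 = 955
Band 5: 540 × 0.951 = 514
Band 6: 1480 × 0.95 + 1370 × 0.642 = 1406 + 880 = 2286
Net migration: Band 1 + 135 → 1099; Band 2 − 135 → 1356; Band 3 − 70 → 459; Band 4 + 135 → 1090; Band 5 + 135 → 649; Band 6 − 135 → 2151
→ [1099, 1356, 459, 1090, 649, 2151]
— Period 2 —
Births: 459 × 0.225 = 103, 1090 × 0.519 = 566, 649 × 0.309 = 201 → 870
Band 2: 1099 × 0.981 = 1078
Band 3: 1356 × 0.962 = 1304
Band 4: 459 × 0.946 = 434
Band 5: 1090 × 0.951 = 1037
Band 6: 649 × 0.95 + 2151 × 0.642 = 617 + 1381 = 1998
Net migration: Band 1 + 135 → 1005; Band 2 − 135 → 943; Band 3 − 70 → 1234; Band 4 + 135 → 569; Band 5 + 135 → 1172; Band 6 − 135 → 1863
→ [1005, 943, 1234, 569, 1172, 1863]
Total after period 2: 1005 + 943 + 1234 + 569 + 1172 + 1863 = 6786

6786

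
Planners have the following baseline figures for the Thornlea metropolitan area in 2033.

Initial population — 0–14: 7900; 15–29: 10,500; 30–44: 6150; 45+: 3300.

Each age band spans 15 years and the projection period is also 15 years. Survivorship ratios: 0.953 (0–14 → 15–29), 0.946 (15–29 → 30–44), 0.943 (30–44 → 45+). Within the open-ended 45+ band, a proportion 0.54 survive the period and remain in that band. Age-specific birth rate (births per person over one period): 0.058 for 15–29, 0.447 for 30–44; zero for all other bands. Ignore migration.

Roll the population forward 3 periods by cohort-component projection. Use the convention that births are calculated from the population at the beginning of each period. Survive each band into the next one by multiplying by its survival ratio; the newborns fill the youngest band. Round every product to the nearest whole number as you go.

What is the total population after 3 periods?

After projecting period 1:
Births: 10500 * 0.058 = 609  |  6150 * 0.447 = 2749 → 3358
15–29: 7900 * 0.953 = 7529
30–44: 10500 * 0.946 = 9933
45+: 6150 * 0.943 + 3300 * 0.54 = 5799 + 1782 = 7581
Giving 3358 / 7529 / 9933 / 7581.
After projecting period 2:
Births: 7529 * 0.058 = 437  |  9933 * 0.447 = 4440 → 4877
15–29: 3358 * 0.953 = 3200
30–44: 7529 * 0.946 = 7122
45+: 9933 * 0.943 + 7581 * 0.54 = 9367 + 4094 = 13461
Giving 4877 / 3200 / 7122 / 13461.
After projecting period 3:
Births: 3200 * 0.058 = 186  |  7122 * 0.447 = 3184 → 3370
15–29: 4877 * 0.953 = 4648
30–44: 3200 * 0.946 = 3027
45+: 7122 * 0.943 + 13461 * 0.54 = 6716 + 7269 = 13985
Giving 3370 / 4648 / 3027 / 13985.
Total after period 3: 3370 + 4648 + 3027 + 13985 = 25030

25030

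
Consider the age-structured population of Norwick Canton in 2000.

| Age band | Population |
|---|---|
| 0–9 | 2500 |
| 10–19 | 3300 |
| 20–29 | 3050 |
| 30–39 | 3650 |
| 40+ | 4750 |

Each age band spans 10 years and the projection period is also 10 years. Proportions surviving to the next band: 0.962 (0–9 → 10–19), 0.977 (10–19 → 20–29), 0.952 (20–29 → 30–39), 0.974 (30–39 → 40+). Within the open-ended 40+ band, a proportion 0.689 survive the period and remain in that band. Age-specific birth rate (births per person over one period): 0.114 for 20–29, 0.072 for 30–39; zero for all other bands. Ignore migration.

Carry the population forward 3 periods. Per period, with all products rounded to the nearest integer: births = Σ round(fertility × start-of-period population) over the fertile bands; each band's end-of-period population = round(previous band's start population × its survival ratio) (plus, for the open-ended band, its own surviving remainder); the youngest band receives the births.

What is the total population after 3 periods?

(Bands numbered youngest = 1 to oldest = 5.)
Period 1.
Births: 3050 * 0.114 = 348, 3650 * 0.072 = 263 — total 611
Band 2: 2500 * 0.962 = 2405
Band 3: 3300 * 0.977 = 3224
Band 4: 3050 * 0.952 = 2904
Band 5: 3650 * 0.974 + 4750 * 0.689 = 3555 + 3273 = 6828
→ [611, 2405, 3224, 2904, 6828]
Period 2.
Births: 3224 * 0.114 = 368, 2904 * 0.072 = 209 — total 577
Band 2: 611 * 0.962 = 588
Band 3: 2405 * 0.977 = 2350
Band 4: 3224 * 0.952 = 3069
Band 5: 2904 * 0.974 + 6828 * 0.689 = 2828 + 4704 = 7532
→ [577, 588, 2350, 3069, 7532]
Period 3.
Births: 2350 * 0.114 = 268, 3069 * 0.072 = 221 — total 489
Band 2: 577 * 0.962 = 555
Band 3: 588 * 0.977 = 574
Band 4: 2350 * 0.952 = 2237
Band 5: 3069 * 0.974 + 7532 * 0.689 = 2989 + 5190 = 8179
→ [489, 555, 574, 2237, 8179]
Total after period 3: 489 + 555 + 574 + 2237 + 8179 = 12034

12034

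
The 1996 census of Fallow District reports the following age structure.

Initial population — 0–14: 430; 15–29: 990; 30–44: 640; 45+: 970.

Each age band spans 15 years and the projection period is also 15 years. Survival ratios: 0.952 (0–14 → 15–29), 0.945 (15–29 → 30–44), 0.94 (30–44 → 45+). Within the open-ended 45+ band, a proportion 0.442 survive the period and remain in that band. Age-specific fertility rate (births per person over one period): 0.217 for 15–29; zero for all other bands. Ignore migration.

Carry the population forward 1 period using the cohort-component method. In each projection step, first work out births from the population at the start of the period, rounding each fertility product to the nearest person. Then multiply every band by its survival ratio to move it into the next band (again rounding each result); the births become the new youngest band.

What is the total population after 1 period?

— Period 1 —
Births: 990 * 0.217 = 215
15–29: 430 * 0.952 = 409
30–44: 990 * 0.945 = 936
45+: 640 * 0.94 + 970 * 0.442 = 602 + 429 = 1031
Giving 215 / 409 / 936 / 1031.
Total after period 1: 215 + 409 + 936 + 1031 = 2591

2591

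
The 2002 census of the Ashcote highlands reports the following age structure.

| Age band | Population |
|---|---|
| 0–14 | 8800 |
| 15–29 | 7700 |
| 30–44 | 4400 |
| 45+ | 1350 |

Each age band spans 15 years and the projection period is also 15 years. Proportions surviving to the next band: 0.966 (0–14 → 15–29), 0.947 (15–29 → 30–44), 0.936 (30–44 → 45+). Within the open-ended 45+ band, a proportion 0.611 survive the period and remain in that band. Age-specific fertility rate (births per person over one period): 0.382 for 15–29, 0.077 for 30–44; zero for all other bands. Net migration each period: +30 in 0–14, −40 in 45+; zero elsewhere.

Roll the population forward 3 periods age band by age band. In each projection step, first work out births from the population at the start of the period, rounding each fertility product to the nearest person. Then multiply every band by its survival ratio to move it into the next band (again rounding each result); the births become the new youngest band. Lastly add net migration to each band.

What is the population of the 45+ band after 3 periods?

(Bands numbered youngest = 1 to oldest = 4.)
Period 1.
Births: 7700 × 0.382 = 2941  |  4400 × 0.077 = 339 → total 3280
Band 2: 8800 × 0.966 = 8501
Band 3: 7700 × 0.947 = 7292
Band 4: 4400 × 0.936 + 1350 × 0.611 = 4118 + 825 = 4943
Net migration: Band 1 + 30 → 3310; Band 4 − 40 → 4903
End of period: [3310, 8501, 7292, 4903]
Period 2.
Births: 8501 × 0.382 = 3247  |  7292 × 0.077 = 561 → total 3808
Band 2: 3310 × 0.966 = 3197
Band 3: 8501 × 0.947 = 8050
Band 4: 7292 × 0.936 + 4903 × 0.611 = 6825 + 2996 = 9821
Net migration: Band 1 + 30 → 3838; Band 4 − 40 → 9781
End of period: [3838, 3197, 8050, 9781]
Period 3.
Births: 3197 × 0.382 = 1221  |  8050 × 0.077 = 620 → total 1841
Band 2: 3838 × 0.966 = 3708
Band 3: 3197 × 0.947 = 3028
Band 4: 8050 × 0.936 + 9781 × 0.611 = 7535 + 5976 = 13511
Net migration: Band 1 + 30 → 1871; Band 4 − 40 → 13471
End of period: [1871, 3708, 3028, 13471]

13471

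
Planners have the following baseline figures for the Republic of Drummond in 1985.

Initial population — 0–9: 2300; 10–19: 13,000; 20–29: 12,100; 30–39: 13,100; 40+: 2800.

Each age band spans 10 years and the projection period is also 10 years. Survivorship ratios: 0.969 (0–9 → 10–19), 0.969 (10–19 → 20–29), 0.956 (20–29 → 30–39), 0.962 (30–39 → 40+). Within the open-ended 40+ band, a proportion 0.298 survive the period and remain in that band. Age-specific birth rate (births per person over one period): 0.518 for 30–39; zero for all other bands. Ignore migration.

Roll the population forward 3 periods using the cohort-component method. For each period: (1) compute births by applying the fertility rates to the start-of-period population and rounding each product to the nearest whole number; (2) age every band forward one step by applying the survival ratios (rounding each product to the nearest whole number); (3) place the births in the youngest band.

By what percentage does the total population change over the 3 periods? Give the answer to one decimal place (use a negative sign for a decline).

-15.5

Call the bands 1 to 5, youngest first.
Period 1:
Births: 13100 × 0.518 = 6786
Band 2: 2300 × 0.969 = 2229
Band 3: 13000 × 0.969 = 12597
Band 4: 12100 × 0.956 = 11568
Band 5: 13100 × 0.962 + 2800 × 0.298 = 12602 + 834 = 13436
Population now: 0–9=6786, 10–19=2229, 20–29=12597, 30–39=11568, 40+=13436
Period 2:
Births: 11568 × 0.518 = 5992
Band 2: 6786 × 0.969 = 6576
Band 3: 2229 × 0.969 = 2160
Band 4: 12597 × 0.956 = 12043
Band 5: 11568 × 0.962 + 13436 × 0.298 = 11128 + 4004 = 15132
Population now: 0–9=5992, 10–19=6576, 20–29=2160, 30–39=12043, 40+=15132
Period 3:
Births: 12043 × 0.518 = 6238
Band 2: 5992 × 0.969 = 5806
Band 3: 6576 × 0.969 = 6372
Band 4: 2160 × 0.956 = 2065
Band 5: 12043 × 0.962 + 15132 × 0.298 = 11585 + 4509 = 16094
Population now: 0–9=6238, 10–19=5806, 20–29=6372, 30–39=2065, 40+=16094
Total: 43300 → 36575; change = -6725; percentage change = -15.5%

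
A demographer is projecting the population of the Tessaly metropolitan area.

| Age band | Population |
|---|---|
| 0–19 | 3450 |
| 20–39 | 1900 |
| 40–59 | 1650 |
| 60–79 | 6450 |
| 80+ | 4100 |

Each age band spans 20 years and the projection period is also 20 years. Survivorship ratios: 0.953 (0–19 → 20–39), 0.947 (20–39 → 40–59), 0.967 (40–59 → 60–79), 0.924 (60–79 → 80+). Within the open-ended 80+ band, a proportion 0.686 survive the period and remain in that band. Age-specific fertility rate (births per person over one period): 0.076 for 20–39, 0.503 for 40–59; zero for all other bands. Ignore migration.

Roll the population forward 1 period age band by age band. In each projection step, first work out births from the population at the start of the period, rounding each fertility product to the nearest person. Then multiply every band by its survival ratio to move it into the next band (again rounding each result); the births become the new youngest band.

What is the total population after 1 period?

16430

[period 1]
Births: 1900 × 0.076 = 144, 1650 × 0.503 = 830 — total 974
20–39: 3450 × 0.953 = 3288
40–59: 1900 × 0.947 = 1799
60–79: 1650 × 0.967 = 1596
80+: 6450 × 0.924 + 4100 × 0.686 = 5960 + 2813 = 8773
Giving 974 / 3288 / 1799 / 1596 / 8773.
Total after period 1: 974 + 3288 + 1799 + 1596 + 8773 = 16430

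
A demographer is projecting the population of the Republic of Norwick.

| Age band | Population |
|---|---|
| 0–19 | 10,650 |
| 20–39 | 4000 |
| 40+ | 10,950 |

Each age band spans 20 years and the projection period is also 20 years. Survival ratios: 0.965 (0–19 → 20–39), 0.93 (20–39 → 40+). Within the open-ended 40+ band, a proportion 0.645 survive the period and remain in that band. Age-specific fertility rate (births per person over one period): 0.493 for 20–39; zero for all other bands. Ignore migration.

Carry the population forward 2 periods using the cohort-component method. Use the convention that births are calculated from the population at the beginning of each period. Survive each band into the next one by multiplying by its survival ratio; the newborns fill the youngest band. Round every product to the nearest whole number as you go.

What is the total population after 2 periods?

23483

Numbering the groups 1..3 from youngest to oldest:
Period 1.
Births: 4000 × 0.493 = 1972
Group 2: 10650 × 0.965 = 10277
Group 3: 4000 × 0.93 + 10950 × 0.645 = 3720 + 7063 = 10783
→ [1972, 10277, 10783]
Period 2.
Births: 10277 × 0.493 = 5067
Group 2: 1972 × 0.965 = 1903
Group 3: 10277 × 0.93 + 10783 × 0.645 = 9558 + 6955 = 16513
→ [5067, 1903, 16513]
Total after period 2: 5067 + 1903 + 16513 = 23483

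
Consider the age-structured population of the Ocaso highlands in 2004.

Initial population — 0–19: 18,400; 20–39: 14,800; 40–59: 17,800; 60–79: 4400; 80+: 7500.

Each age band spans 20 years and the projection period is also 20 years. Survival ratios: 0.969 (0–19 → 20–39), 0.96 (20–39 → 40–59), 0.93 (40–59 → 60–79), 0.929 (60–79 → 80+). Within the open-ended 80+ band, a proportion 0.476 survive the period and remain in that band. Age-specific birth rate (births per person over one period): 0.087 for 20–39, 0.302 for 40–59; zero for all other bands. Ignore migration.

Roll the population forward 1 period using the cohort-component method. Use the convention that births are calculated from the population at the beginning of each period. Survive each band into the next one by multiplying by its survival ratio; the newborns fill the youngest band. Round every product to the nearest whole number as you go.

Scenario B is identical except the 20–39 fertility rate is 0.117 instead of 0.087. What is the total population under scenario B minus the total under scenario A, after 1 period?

Call the groups 1 to 5, youngest first.
[period 1]
Births: 14800 * 0.087 = 1288 ; 17800 * 0.302 = 5376 ⇒ total 6664
Group 2: 18400 * 0.969 = 17830
Group 3: 14800 * 0.96 = 14208
Group 4: 17800 * 0.93 = 16554
Group 5: 4400 * 0.929 + 7500 * 0.476 = 4088 + 3570 = 7658
Population now: 0–19=6664, 20–39=17830, 40–59=14208, 60–79=16554, 80+=7658
Scenario A total after 1 period: 62914
Scenario B projection —
[period 1]
Births: 14800 * 0.117 = 1732 ; 17800 * 0.302 = 5376 ⇒ total 7108
Group 2: 18400 * 0.969 = 17830
Group 3: 14800 * 0.96 = 14208
Group 4: 17800 * 0.93 = 16554
Group 5: 4400 * 0.929 + 7500 * 0.476 = 4088 + 3570 = 7658
Population now: 0–19=7108, 20–39=17830, 40–59=14208, 60–79=16554, 80+=7658
Scenario B total after 1 period: 63358
Difference B − A = 63358 − 62914 = 444

444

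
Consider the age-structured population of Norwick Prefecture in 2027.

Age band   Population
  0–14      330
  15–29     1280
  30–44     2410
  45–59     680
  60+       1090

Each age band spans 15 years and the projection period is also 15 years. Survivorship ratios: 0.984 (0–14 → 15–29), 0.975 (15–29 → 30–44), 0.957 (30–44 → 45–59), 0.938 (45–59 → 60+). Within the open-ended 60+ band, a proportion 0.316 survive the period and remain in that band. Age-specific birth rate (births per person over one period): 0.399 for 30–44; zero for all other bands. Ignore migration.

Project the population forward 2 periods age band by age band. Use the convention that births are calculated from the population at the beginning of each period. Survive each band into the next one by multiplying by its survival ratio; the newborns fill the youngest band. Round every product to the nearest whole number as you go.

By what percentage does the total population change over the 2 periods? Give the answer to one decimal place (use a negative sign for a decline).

Numbering the groups 1..5 from youngest to oldest:
Period 1:
Births: 2410 * 0.399 = 962
Group 2: 330 * 0.984 = 325
Group 3: 1280 * 0.975 = 1248
Group 4: 2410 * 0.957 = 2306
Group 5: 680 * 0.938 + 1090 * 0.316 = 638 + 344 = 982
Population now: 0–14=962, 15–29=325, 30–44=1248, 45–59=2306, 60+=982
Period 2:
Births: 1248 * 0.399 = 498
Group 2: 962 * 0.984 = 947
Group 3: 325 * 0.975 = 317
Group 4: 1248 * 0.957 = 1194
Group 5: 2306 * 0.938 + 982 * 0.316 = 2163 + 310 = 2473
Population now: 0–14=498, 15–29=947, 30–44=317, 45–59=1194, 60+=2473
Total: 5790 → 5429; change = -361; percentage change = -6.2%

-6.2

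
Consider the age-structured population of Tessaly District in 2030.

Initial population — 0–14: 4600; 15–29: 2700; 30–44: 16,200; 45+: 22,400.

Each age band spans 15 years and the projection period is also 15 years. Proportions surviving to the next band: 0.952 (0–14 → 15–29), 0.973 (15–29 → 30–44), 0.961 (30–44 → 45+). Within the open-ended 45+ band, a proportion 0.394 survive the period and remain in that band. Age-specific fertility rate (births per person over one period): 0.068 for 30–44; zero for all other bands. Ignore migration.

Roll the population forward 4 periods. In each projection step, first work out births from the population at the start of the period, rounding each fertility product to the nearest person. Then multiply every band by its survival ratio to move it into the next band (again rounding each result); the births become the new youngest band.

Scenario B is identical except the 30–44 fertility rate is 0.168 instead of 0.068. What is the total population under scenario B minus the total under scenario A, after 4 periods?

2447

Let group 1 be 0–14 through group 4 = 45+.
After projecting period 1:
Births: 16200 * 0.068 = 1102
Group 2: 4600 * 0.952 = 4379
Group 3: 2700 * 0.973 = 2627
Group 4: 16200 * 0.961 + 22400 * 0.394 = 15568 + 8826 = 24394
Population now: 0–14=1102, 15–29=4379, 30–44=2627, 45+=24394
After projecting period 2:
Births: 2627 * 0.068 = 179
Group 2: 1102 * 0.952 = 1049
Group 3: 4379 * 0.973 = 4261
Group 4: 2627 * 0.961 + 24394 * 0.394 = 2525 + 9611 = 12136
Population now: 0–14=179, 15–29=1049, 30–44=4261, 45+=12136
After projecting period 3:
Births: 4261 * 0.068 = 290
Group 2: 179 * 0.952 = 170
Group 3: 1049 * 0.973 = 1021
Group 4: 4261 * 0.961 + 12136 * 0.394 = 4095 + 4782 = 8877
Population now: 0–14=290, 15–29=170, 30–44=1021, 45+=8877
After projecting period 4:
Births: 1021 * 0.068 = 69
Group 2: 290 * 0.952 = 276
Group 3: 170 * 0.973 = 165
Group 4: 1021 * 0.961 + 8877 * 0.394 = 981 + 3498 = 4479
Population now: 0–14=69, 15–29=276, 30–44=165, 45+=4479
Scenario A total after 4 periods: 4989
Scenario B projection —
After projecting period 1:
Births: 16200 * 0.168 = 2722
Group 2: 4600 * 0.952 = 4379
Group 3: 2700 * 0.973 = 2627
Group 4: 16200 * 0.961 + 22400 * 0.394 = 15568 + 8826 = 24394
Population now: 0–14=2722, 15–29=4379, 30–44=2627, 45+=24394
After projecting period 2:
Births: 2627 * 0.168 = 441
Group 2: 2722 * 0.952 = 2591
Group 3: 4379 * 0.973 = 4261
Group 4: 2627 * 0.961 + 24394 * 0.394 = 2525 + 9611 = 12136
Population now: 0–14=441, 15–29=2591, 30–44=4261, 45+=12136
After projecting period 3:
Births: 4261 * 0.168 = 716
Group 2: 441 * 0.952 = 420
Group 3: 2591 * 0.973 = 2521
Group 4: 4261 * 0.961 + 12136 * 0.394 = 4095 + 4782 = 8877
Population now: 0–14=716, 15–29=420, 30–44=2521, 45+=8877
After projecting period 4:
Births: 2521 * 0.168 = 424
Group 2: 716 * 0.952 = 682
Group 3: 420 * 0.973 = 409
Group 4: 2521 * 0.961 + 8877 * 0.394 = 2423 + 3498 = 5921
Population now: 0–14=424, 15–29=682, 30–44=409, 45+=5921
Scenario B total after 4 periods: 7436
Difference B − A = 7436 − 4989 = 2447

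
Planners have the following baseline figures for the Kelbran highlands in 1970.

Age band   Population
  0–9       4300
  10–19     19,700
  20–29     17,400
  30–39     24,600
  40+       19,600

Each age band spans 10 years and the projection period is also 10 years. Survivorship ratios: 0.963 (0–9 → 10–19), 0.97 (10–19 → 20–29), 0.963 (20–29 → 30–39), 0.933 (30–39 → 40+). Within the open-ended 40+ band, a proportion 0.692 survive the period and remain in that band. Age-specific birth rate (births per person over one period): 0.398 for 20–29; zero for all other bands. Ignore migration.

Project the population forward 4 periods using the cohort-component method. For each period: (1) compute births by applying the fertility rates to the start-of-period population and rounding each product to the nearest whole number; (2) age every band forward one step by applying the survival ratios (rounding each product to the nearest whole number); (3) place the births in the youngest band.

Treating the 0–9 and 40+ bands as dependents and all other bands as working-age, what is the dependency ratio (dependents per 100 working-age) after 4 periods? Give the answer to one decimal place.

After projecting period 1:
Births: 17400 × 0.398 = 6925
10–19: 4300 × 0.963 = 4141
20–29: 19700 × 0.97 = 19109
30–39: 17400 × 0.963 = 16756
40+: 24600 × 0.933 + 19600 × 0.692 = 22952 + 13563 = 36515
→ [6925, 4141, 19109, 16756, 36515]
After projecting period 2:
Births: 19109 × 0.398 = 7605
10–19: 6925 × 0.963 = 6669
20–29: 4141 × 0.97 = 4017
30–39: 19109 × 0.963 = 18402
40+: 16756 × 0.933 + 36515 × 0.692 = 15633 + 25268 = 40901
→ [7605, 6669, 4017, 18402, 40901]
After projecting period 3:
Births: 4017 × 0.398 = 1599
10–19: 7605 × 0.963 = 7324
20–29: 6669 × 0.97 = 6469
30–39: 4017 × 0.963 = 3868
40+: 18402 × 0.933 + 40901 × 0.692 = 17169 + 28303 = 45472
→ [1599, 7324, 6469, 3868, 45472]
After projecting period 4:
Births: 6469 × 0.398 = 2575
10–19: 1599 × 0.963 = 1540
20–29: 7324 × 0.97 = 7104
30–39: 6469 × 0.963 = 6230
40+: 3868 × 0.933 + 45472 × 0.692 = 3609 + 31467 = 35076
→ [2575, 1540, 7104, 6230, 35076]
Dependents (band 0–9 + band 40+) = 2575 + 35076 = 37651; working-age = 14874; ratio = 37651/14874 × 100 = 253.1

253.1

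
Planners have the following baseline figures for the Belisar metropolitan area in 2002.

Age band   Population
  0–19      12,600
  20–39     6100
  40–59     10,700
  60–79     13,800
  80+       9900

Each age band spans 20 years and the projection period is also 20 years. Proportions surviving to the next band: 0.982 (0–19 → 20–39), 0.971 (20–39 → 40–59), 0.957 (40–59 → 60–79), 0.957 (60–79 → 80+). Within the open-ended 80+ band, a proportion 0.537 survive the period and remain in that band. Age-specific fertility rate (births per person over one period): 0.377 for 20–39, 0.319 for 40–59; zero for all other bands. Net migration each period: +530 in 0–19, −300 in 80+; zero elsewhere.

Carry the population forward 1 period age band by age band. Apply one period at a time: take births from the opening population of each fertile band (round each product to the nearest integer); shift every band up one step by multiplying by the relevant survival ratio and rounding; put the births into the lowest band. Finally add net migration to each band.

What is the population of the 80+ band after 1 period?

After projecting period 1:
Births: 6100 * 0.377 = 2300 ; 10700 * 0.319 = 3413 → total 5713
20–39: 12600 * 0.982 = 12373
40–59: 6100 * 0.971 = 5923
60–79: 10700 * 0.957 = 10240
80+: 13800 * 0.957 + 9900 * 0.537 = 13207 + 5316 = 18523
Net migration: 0–19 + 530 → 6243; 80+ − 300 → 18223
End of period: [6243, 12373, 5923, 10240, 18223]

18223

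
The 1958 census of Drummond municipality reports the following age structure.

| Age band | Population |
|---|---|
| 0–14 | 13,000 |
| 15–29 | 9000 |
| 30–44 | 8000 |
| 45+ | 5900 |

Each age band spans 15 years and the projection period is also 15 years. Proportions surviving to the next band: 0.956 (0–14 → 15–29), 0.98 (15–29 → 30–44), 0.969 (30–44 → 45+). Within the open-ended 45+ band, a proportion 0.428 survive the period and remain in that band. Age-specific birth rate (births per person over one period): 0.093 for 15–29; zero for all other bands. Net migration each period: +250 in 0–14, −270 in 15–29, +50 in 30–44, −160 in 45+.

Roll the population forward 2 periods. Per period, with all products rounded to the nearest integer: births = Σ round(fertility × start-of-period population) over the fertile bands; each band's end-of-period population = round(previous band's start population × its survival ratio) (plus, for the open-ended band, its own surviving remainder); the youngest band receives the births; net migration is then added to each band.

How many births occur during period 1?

837

Let band 1 be 0–14 through band 4 = 45+.
After projecting period 1:
Births: 9000 × 0.093 = 837
Band 2: 13000 × 0.956 = 12428
Band 3: 9000 × 0.98 = 8820
Band 4: 8000 × 0.969 + 5900 × 0.428 = 7752 + 2525 = 10277
Net migration: Band 1 + 250 → 1087; Band 2 − 270 → 12158; Band 3 + 50 → 8870; Band 4 − 160 → 10117
Population now: 0–14=1087, 15–29=12158, 30–44=8870, 45+=10117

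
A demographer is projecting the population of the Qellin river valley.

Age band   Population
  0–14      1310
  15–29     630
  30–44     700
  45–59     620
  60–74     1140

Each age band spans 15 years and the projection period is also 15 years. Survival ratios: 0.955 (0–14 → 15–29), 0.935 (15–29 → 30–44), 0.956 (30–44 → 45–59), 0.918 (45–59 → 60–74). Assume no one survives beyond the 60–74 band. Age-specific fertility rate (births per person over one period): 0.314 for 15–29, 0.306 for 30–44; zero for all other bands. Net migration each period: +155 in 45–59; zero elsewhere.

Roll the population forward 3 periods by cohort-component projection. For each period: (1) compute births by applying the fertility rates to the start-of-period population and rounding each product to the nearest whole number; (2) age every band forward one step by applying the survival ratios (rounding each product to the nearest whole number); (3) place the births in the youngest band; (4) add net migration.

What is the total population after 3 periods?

[period 1]
Births: 630 × 0.314 = 198  |  700 × 0.306 = 214 ⇒ total 412
15–29: 1310 × 0.955 = 1251
30–44: 630 × 0.935 = 589
45–59: 700 × 0.956 = 669
60–74: 620 × 0.918 = 569
Net migration: 45–59 + 155 → 824
→ [412, 1251, 589, 824, 569]
[period 2]
Births: 1251 × 0.314 = 393  |  589 × 0.306 = 180 ⇒ total 573
15–29: 412 × 0.955 = 393
30–44: 1251 × 0.935 = 1170
45–59: 589 × 0.956 = 563
60–74: 824 × 0.918 = 756
Net migration: 45–59 + 155 → 718
→ [573, 393, 1170, 718, 756]
[period 3]
Births: 393 × 0.314 = 123  |  1170 × 0.306 = 358 ⇒ total 481
15–29: 573 × 0.955 = 547
30–44: 393 × 0.935 = 367
45–59: 1170 × 0.956 = 1119
60–74: 718 × 0.918 = 659
Net migration: 45–59 + 155 → 1274
→ [481, 547, 367, 1274, 659]
Total after period 3: 481 + 547 + 367 + 1274 + 659 = 3328

3328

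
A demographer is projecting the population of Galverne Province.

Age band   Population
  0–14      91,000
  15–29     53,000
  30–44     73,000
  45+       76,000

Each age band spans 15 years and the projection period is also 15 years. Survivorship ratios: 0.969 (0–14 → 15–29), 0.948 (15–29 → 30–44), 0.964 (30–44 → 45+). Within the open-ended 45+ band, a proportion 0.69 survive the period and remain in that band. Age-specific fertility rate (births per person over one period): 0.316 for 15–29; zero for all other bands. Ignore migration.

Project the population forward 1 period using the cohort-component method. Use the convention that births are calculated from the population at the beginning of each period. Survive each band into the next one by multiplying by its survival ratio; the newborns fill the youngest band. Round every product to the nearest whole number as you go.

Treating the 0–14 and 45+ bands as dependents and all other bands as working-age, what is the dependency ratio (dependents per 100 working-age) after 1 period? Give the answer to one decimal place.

100.8

Call the groups 1 to 4, youngest first.
[period 1]
Births: 53000 × 0.316 = 16748
Group 2: 91000 × 0.969 = 88179
Group 3: 53000 × 0.948 = 50244
Group 4: 73000 × 0.964 + 76000 × 0.69 = 70372 + 52440 = 122812
Giving 16748 / 88179 / 50244 / 122812.
Dependents (band 0–14 + band 45+) = 16748 + 122812 = 139560; working-age = 138423; ratio = 139560/138423 × 100 = 100.8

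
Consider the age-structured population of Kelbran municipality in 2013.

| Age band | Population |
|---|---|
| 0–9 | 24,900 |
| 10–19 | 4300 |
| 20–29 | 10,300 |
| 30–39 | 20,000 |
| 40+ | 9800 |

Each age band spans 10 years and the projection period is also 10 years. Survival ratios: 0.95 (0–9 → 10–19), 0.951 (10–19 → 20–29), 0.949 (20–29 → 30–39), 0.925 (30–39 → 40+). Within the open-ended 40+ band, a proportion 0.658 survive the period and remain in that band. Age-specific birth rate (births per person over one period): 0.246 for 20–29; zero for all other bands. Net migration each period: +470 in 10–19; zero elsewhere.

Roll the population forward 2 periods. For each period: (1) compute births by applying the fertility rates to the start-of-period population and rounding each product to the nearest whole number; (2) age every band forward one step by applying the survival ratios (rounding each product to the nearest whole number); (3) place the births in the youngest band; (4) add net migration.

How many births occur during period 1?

2534

Call the bands 1 to 5, youngest first.
Period 1:
Births: 10300 × 0.246 = 2534
Band 2: 24900 × 0.95 = 23655
Band 3: 4300 × 0.951 = 4089
Band 4: 10300 × 0.949 = 9775
Band 5: 20000 × 0.925 + 9800 × 0.658 = 18500 + 6448 = 24948
Net migration: Band 2 + 470 → 24125
Giving 2534 / 24125 / 4089 / 9775 / 24948.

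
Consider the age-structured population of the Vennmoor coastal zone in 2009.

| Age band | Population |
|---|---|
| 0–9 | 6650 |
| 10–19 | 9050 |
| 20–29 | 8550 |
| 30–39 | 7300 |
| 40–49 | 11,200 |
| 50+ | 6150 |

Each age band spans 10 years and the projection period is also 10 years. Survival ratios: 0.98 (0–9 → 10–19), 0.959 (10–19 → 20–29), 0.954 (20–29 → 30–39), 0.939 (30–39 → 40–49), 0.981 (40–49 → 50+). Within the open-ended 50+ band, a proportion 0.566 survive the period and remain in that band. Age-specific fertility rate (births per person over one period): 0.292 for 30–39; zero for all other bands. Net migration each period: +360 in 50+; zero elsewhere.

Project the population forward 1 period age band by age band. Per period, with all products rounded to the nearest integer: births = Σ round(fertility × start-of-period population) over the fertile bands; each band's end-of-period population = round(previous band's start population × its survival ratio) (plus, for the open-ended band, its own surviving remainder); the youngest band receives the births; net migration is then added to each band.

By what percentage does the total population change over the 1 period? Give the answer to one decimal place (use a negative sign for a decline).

(Bands numbered youngest = 1 to oldest = 6.)
Period 1:
Births: 7300 * 0.292 = 2132
Band 2: 6650 * 0.98 = 6517
Band 3: 9050 * 0.959 = 8679
Band 4: 8550 * 0.954 = 8157
Band 5: 7300 * 0.939 = 6855
Band 6: 11200 * 0.981 + 6150 * 0.566 = 10987 + 3481 = 14468
Net migration: Band 6 + 360 → 14828
Population now: 0–9=2132, 10–19=6517, 20–29=8679, 30–39=8157, 40–49=6855, 50+=14828
Total: 48900 → 47168; change = -1732; percentage change = -3.5%

-3.5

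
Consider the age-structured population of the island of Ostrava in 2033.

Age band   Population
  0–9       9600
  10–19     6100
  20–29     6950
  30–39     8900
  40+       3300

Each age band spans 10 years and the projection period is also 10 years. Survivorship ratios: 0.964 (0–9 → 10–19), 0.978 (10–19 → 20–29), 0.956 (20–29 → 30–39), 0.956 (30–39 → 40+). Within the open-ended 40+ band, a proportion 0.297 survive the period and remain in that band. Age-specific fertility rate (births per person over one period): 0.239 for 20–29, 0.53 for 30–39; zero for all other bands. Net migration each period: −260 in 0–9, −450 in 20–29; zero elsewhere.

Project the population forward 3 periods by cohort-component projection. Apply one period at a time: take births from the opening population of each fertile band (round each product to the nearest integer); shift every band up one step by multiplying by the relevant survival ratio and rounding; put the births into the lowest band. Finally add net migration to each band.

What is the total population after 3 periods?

30308

(Bands numbered youngest = 1 to oldest = 5.)
Period 1:
Births: 6950 × 0.239 = 1661  |  8900 × 0.53 = 4717 — total 6378
Band 2: 9600 × 0.964 = 9254
Band 3: 6100 × 0.978 = 5966
Band 4: 6950 × 0.956 = 6644
Band 5: 8900 × 0.956 + 3300 × 0.297 = 8508 + 980 = 9488
Net migration: Band 1 − 260 → 6118; Band 3 − 450 → 5516
Population now: 0–9=6118, 10–19=9254, 20–29=5516, 30–39=6644, 40+=9488
Period 2:
Births: 5516 × 0.239 = 1318  |  6644 × 0.53 = 3521 — total 4839
Band 2: 6118 × 0.964 = 5898
Band 3: 9254 × 0.978 = 9050
Band 4: 5516 × 0.956 = 5273
Band 5: 6644 × 0.956 + 9488 × 0.297 = 6352 + 2818 = 9170
Net migration: Band 1 − 260 → 4579; Band 3 − 450 → 8600
Population now: 0–9=4579, 10–19=5898, 20–29=8600, 30–39=5273, 40+=9170
Period 3:
Births: 8600 × 0.239 = 2055  |  5273 × 0.53 = 2795 — total 4850
Band 2: 4579 × 0.964 = 4414
Band 3: 5898 × 0.978 = 5768
Band 4: 8600 × 0.956 = 8222
Band 5: 5273 × 0.956 + 9170 × 0.297 = 5041 + 2723 = 7764
Net migration: Band 1 − 260 → 4590; Band 3 − 450 → 5318
Population now: 0–9=4590, 10–19=4414, 20–29=5318, 30–39=8222, 40+=7764
Total after period 3: 4590 + 4414 + 5318 + 8222 + 7764 = 30308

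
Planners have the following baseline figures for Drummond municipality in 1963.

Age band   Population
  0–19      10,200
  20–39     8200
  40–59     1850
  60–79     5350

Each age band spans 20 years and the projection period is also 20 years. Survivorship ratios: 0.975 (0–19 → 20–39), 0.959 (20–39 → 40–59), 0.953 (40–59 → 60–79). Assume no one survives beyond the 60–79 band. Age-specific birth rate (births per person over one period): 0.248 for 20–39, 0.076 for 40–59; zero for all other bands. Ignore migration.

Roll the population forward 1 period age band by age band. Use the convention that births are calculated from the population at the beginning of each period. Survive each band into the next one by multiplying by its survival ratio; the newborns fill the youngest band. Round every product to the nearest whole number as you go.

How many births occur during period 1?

2175

Numbering the bands 1..4 from youngest to oldest:
— Period 1 —
Births: 8200 × 0.248 = 2034 ; 1850 × 0.076 = 141 ⇒ total 2175
Band 2: 10200 × 0.975 = 9945
Band 3: 8200 × 0.959 = 7864
Band 4: 1850 × 0.953 = 1763
Population now: 0–19=2175, 20–39=9945, 40–59=7864, 60–79=1763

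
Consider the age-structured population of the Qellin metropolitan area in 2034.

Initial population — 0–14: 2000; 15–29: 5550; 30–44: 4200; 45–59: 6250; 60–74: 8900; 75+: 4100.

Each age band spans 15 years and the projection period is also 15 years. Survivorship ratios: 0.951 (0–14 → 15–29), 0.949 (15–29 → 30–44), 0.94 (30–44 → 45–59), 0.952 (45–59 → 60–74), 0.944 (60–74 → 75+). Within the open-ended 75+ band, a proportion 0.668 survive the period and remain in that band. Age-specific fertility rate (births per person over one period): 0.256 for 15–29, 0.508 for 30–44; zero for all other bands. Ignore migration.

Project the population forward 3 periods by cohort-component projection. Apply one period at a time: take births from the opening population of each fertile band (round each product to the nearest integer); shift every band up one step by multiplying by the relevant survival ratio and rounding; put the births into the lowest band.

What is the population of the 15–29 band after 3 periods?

— Period 1 —
Births: 5550 × 0.256 = 1421  |  4200 × 0.508 = 2134 → total 3555
15–29: 2000 × 0.951 = 1902
30–44: 5550 × 0.949 = 5267
45–59: 4200 × 0.94 = 3948
60–74: 6250 × 0.952 = 5950
75+: 8900 × 0.944 + 4100 × 0.668 = 8402 + 2739 = 11141
End of period: [3555, 1902, 5267, 3948, 5950, 11141]
— Period 2 —
Births: 1902 × 0.256 = 487  |  5267 × 0.508 = 2676 → total 3163
15–29: 3555 × 0.951 = 3381
30–44: 1902 × 0.949 = 1805
45–59: 5267 × 0.94 = 4951
60–74: 3948 × 0.952 = 3758
75+: 5950 × 0.944 + 11141 × 0.668 = 5617 + 7442 = 13059
End of period: [3163, 3381, 1805, 4951, 3758, 13059]
— Period 3 —
Births: 3381 × 0.256 = 866  |  1805 × 0.508 = 917 → total 1783
15–29: 3163 × 0.951 = 3008
30–44: 3381 × 0.949 = 3209
45–59: 1805 × 0.94 = 1697
60–74: 4951 × 0.952 = 4713
75+: 3758 × 0.944 + 13059 × 0.668 = 3548 + 8723 = 12271
End of period: [1783, 3008, 3209, 1697, 4713, 12271]

3008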